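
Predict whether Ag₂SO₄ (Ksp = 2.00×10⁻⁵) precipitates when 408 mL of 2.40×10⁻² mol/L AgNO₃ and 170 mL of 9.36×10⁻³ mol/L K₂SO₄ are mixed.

Total volume after mixing = 408 + 170 = 578 mL.
[Ag⁺] = (2.40×10⁻²)(408)/578 = 1.69×10⁻² mol/L
[SO₄²⁻] = (9.36×10⁻³)(170)/578 = 2.75×10⁻³ mol/L
Q = [Ag⁺]^2[SO₄²⁻] = 7.90×10⁻⁷
Q < Ksp (7.90×10⁻⁷ vs 2.00×10⁻⁵); the solution remains unsaturated and no precipitate forms.

No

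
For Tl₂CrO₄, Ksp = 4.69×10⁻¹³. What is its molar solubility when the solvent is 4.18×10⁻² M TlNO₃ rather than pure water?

2.68×10⁻¹⁰ M

Tl₂CrO₄(s) ⇌ 2 Tl⁺(aq) + CrO₄²⁻(aq)
With Tl⁺ already at 4.18×10⁻² M and s small, take [Tl⁺] ≈ 4.18×10⁻² M and [CrO₄²⁻] = s.
Ksp = [Tl⁺]^2[CrO₄²⁻] = (4.18×10⁻²)^2s
s = 4.69×10⁻¹³ / (4.18×10⁻²)^2 = 2.68×10⁻¹⁰
s = 2.68×10⁻¹⁰ M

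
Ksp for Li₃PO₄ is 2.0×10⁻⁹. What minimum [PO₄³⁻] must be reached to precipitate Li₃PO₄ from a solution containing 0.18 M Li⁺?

The threshold for precipitation is Q = Ksp.
Li₃PO₄(s) ⇌ 3 Li⁺(aq) + PO₄³⁻(aq)
Ksp = [Li⁺]^3[PO₄³⁻] = [PO₄³⁻](0.18)^3
[PO₄³⁻] = 2.0×10⁻⁹ / (0.18)^3 = 3.4×10⁻⁷
[PO₄³⁻] = 3.4×10⁻⁷ M

3.4×10⁻⁷ M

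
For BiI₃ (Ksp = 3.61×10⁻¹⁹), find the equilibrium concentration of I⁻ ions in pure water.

BiI₃(s) ⇌ Bi³⁺(aq) + 3 I⁻(aq)
Call the molar solubility s, so that [Bi³⁺] = s and [I⁻] = 3s.
Ksp = [Bi³⁺][I⁻]^3 = s · (3s)^3 = 27s^4 = 3.61×10⁻¹⁹
s = 1.08×10⁻⁵ mol/L
[I⁻] = 3s = 3.23×10⁻⁵ mol/L

3.23×10⁻⁵ M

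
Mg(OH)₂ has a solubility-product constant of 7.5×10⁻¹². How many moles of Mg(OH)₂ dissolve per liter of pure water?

Mg(OH)₂(s) ⇌ Mg²⁺(aq) + 2 OH⁻(aq)
With molar solubility s: [Mg²⁺] = s, [OH⁻] = 2s.
Ksp = [Mg²⁺][OH⁻]^2 = s · (2s)^2 = 4s^3
4s^3 = 7.5×10⁻¹²  ⇒  s^3 = 1.9×10⁻¹²
s = 1.2×10⁻⁴ mol/L

1.2×10⁻⁴ M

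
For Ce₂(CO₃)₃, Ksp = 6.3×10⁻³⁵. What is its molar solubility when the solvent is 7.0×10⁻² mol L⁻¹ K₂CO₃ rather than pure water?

Ce₂(CO₃)₃(s) ⇌ 2 Ce³⁺(aq) + 3 CO₃²⁻(aq)
CO₃²⁻ is already present at 7.0×10⁻² mol L⁻¹. If s mol/L of Ce₂(CO₃)₃ dissolves, [Ce³⁺] = 2s while [CO₃²⁻] ≈ 7.0×10⁻² mol L⁻¹.
Ksp = [Ce³⁺]^2[CO₃²⁻]^3 = (2s)^2(7.0×10⁻²)^3
(2s)^2 = 6.3×10⁻³⁵ / (7.0×10⁻²)^3 = 1.8×10⁻³¹
s = 2.1×10⁻¹⁶ mol L⁻¹

2.1×10⁻¹⁶ M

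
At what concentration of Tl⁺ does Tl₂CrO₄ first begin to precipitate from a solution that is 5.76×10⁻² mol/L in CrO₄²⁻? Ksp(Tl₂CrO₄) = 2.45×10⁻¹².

The threshold for precipitation is Q = Ksp.
Tl₂CrO₄(s) ⇌ 2 Tl⁺(aq) + CrO₄²⁻(aq)
Ksp = [Tl⁺]^2[CrO₄²⁻] = [Tl⁺]^2(5.76×10⁻²)
[Tl⁺]^2 = 2.45×10⁻¹² / (5.76×10⁻²) = 4.25×10⁻¹¹
[Tl⁺] = 6.52×10⁻⁶ mol/L

6.52×10⁻⁶ M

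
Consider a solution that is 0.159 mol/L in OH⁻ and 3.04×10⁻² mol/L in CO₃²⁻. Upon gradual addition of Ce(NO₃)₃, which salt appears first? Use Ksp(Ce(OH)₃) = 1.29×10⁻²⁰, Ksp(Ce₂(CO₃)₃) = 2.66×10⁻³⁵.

Ce(OH)₃

Precipitation of each salt begins when its ion product equals Ksp.
For Ce(OH)₃: [Ce³⁺] = (Ksp/[OH⁻]^3) = 3.21×10⁻¹⁸ mol/L
For Ce₂(CO₃)₃: [Ce³⁺] = (Ksp/[CO₃²⁻]^3)^(1/2) = 9.73×10⁻¹⁶ mol/L
Ce(OH)₃ requires the lower [Ce³⁺], so it precipitates first.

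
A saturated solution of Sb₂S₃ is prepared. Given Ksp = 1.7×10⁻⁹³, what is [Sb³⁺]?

Sb₂S₃(s) ⇌ 2 Sb³⁺(aq) + 3 S²⁻(aq)
If s mol/L of Sb₂S₃ dissolves, [Sb³⁺] = 2s and [S²⁻] = 3s.
Ksp = [Sb³⁺]^2[S²⁻]^3 = (2s)^2 · (3s)^3 = 108s^5 = 1.7×10⁻⁹³
s = 1.1×10⁻¹⁹ mol L⁻¹
[Sb³⁺] = 2s = 2.2×10⁻¹⁹ mol L⁻¹

2.2×10⁻¹⁹ M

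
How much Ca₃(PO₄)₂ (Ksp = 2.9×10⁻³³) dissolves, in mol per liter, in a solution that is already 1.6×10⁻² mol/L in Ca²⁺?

1.3×10⁻¹⁴ M

Ca₃(PO₄)₂(s) ⇌ 3 Ca²⁺(aq) + 2 PO₄³⁻(aq)
With Ca²⁺ already at 1.6×10⁻² mol/L and s small, take [Ca²⁺] ≈ 1.6×10⁻² mol/L and [PO₄³⁻] = 2s.
Ksp = [Ca²⁺]^3[PO₄³⁻]^2 = (1.6×10⁻²)^3(2s)^2
(2s)^2 = 2.9×10⁻³³ / (1.6×10⁻²)^3 = 7.1×10⁻²⁸
s = 1.3×10⁻¹⁴ mol/L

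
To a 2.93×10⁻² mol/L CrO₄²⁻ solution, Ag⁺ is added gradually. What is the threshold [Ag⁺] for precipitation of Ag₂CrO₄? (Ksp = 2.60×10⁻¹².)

9.42×10⁻⁶ M

Each salt precipitates once Q = Ksp for that salt.
Ag₂CrO₄(s) ⇌ 2 Ag⁺(aq) + CrO₄²⁻(aq)
Ksp = [Ag⁺]^2[CrO₄²⁻] = [Ag⁺]^2(2.93×10⁻²)
[Ag⁺]^2 = 2.60×10⁻¹² / (2.93×10⁻²) = 8.87×10⁻¹¹
[Ag⁺] = 9.42×10⁻⁶ mol/L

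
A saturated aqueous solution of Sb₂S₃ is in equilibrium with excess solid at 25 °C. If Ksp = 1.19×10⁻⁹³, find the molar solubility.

1.02×10⁻¹⁹ M

Sb₂S₃(s) ⇌ 2 Sb³⁺(aq) + 3 S²⁻(aq)
If s mol/L of Sb₂S₃ dissolves, [Sb³⁺] = 2s and [S²⁻] = 3s.
Ksp = [Sb³⁺]^2[S²⁻]^3 = (2s)^2 · (3s)^3 = 108s^5
108s^5 = 1.19×10⁻⁹³  ⇒  s^5 = 1.10×10⁻⁹⁵
Taking the 5th root, s = 1.02×10⁻¹⁹ mol L⁻¹.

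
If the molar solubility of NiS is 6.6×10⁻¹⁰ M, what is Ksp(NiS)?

NiS(s) ⇌ Ni²⁺(aq) + S²⁻(aq)
Call the molar solubility s, so that [Ni²⁺] = s and [S²⁻] = s.
Ksp = [Ni²⁺][S²⁻] = s · s = s^2
Ksp = (6.6×10⁻¹⁰)^2 = 4.4×10⁻¹⁹

Ksp = 4.4×10⁻¹⁹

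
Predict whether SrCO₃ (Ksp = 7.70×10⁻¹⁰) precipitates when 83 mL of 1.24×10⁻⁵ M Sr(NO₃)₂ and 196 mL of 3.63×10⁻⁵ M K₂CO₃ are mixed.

Total volume after mixing = 83 + 196 = 279 mL.
[Sr²⁺] = (1.24×10⁻⁵)(83)/279 = 3.69×10⁻⁶ M
[CO₃²⁻] = (3.63×10⁻⁵)(196)/279 = 2.55×10⁻⁵ M
Q = [Sr²⁺][CO₃²⁻] = 9.41×10⁻¹¹
Q = 9.41×10⁻¹¹ < Ksp = 7.70×10⁻¹⁰, so the solution is unsaturated and no precipitate forms.

No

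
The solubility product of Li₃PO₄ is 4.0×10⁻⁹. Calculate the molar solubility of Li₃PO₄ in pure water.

Li₃PO₄(s) ⇌ 3 Li⁺(aq) + PO₄³⁻(aq)
If s mol/L of Li₃PO₄ dissolves, [Li⁺] = 3s and [PO₄³⁻] = s.
Ksp = [Li⁺]^3[PO₄³⁻] = (3s)^3 · s = 27s^4
27s^4 = 4.0×10⁻⁹  ⇒  s^4 = 1.5×10⁻¹⁰
Taking the 4th root, s = 3.5×10⁻³ mol/L.

3.5×10⁻³ M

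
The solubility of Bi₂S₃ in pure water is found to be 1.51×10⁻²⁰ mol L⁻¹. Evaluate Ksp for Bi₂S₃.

Ksp = 8.48×10⁻⁹⁸

Bi₂S₃(s) ⇌ 2 Bi³⁺(aq) + 3 S²⁻(aq)
Call the molar solubility s, so that [Bi³⁺] = 2s and [S²⁻] = 3s.
Ksp = [Bi³⁺]^2[S²⁻]^3 = (2s)^2 · (3s)^3 = 108s^5
Ksp = 108 × (1.51×10⁻²⁰)^5 = 8.48×10⁻⁹⁸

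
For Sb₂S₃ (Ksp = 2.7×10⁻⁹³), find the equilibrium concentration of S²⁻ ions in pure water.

3.6×10⁻¹⁹ M

Sb₂S₃(s) ⇌ 2 Sb³⁺(aq) + 3 S²⁻(aq)
Call the molar solubility s, so that [Sb³⁺] = 2s and [S²⁻] = 3s.
Ksp = [Sb³⁺]^2[S²⁻]^3 = (2s)^2 · (3s)^3 = 108s^5 = 2.7×10⁻⁹³
s = 1.2×10⁻¹⁹ mol/L
[S²⁻] = 3s = 3.6×10⁻¹⁹ mol/L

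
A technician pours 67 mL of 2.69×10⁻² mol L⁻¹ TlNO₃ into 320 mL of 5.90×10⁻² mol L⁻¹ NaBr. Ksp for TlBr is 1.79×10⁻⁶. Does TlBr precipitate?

The combined volume is 387 mL.
[Tl⁺] = (2.69×10⁻²)(67)/387 = 4.66×10⁻³ mol L⁻¹
[Br⁻] = (5.90×10⁻²)(320)/387 = 4.88×10⁻² mol L⁻¹
Q = [Tl⁺][Br⁻] = 2.27×10⁻⁴
Q = 2.27×10⁻⁴ > Ksp = 1.79×10⁻⁶, so the solution is supersaturated and TlBr precipitates.

Yes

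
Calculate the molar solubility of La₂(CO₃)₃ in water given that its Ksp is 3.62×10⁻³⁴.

8.04×10⁻⁸ M

La₂(CO₃)₃(s) ⇌ 2 La³⁺(aq) + 3 CO₃²⁻(aq)
Let s be the molar solubility. Then [La³⁺] = 2s and [CO₃²⁻] = 3s.
Ksp = [La³⁺]^2[CO₃²⁻]^3 = (2s)^2 · (3s)^3 = 108s^5
108s^5 = 3.62×10⁻³⁴  ⇒  s^5 = 3.35×10⁻³⁶
s = (3.35×10⁻³⁶)^(1/5) = 8.04×10⁻⁸ mol L⁻¹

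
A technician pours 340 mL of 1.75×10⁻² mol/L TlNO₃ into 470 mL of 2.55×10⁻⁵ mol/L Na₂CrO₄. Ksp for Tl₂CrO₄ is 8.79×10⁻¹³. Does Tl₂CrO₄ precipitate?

Yes

The combined volume is 810 mL.
[Tl⁺] = (1.75×10⁻²)(340)/810 = 7.35×10⁻³ mol/L
[CrO₄²⁻] = (2.55×10⁻⁵)(470)/810 = 1.48×10⁻⁵ mol/L
Q = [Tl⁺]^2[CrO₄²⁻] = 7.98×10⁻¹⁰
Since Q (7.98×10⁻¹⁰) exceeds Ksp (8.79×10⁻¹³), Tl₂CrO₄ will precipitate.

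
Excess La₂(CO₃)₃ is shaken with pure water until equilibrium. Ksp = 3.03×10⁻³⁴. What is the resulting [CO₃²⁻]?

La₂(CO₃)₃(s) ⇌ 2 La³⁺(aq) + 3 CO₃²⁻(aq)
With molar solubility s: [La³⁺] = 2s, [CO₃²⁻] = 3s.
Ksp = [La³⁺]^2[CO₃²⁻]^3 = (2s)^2 · (3s)^3 = 108s^5 = 3.03×10⁻³⁴
s = 7.76×10⁻⁸ mol/L
[CO₃²⁻] = 3s = 2.33×10⁻⁷ mol/L

2.33×10⁻⁷ M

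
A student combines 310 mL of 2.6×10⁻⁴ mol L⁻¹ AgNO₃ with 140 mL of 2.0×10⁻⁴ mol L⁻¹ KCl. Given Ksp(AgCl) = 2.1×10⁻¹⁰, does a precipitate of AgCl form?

The combined volume is 450 mL.
[Ag⁺] = (2.6×10⁻⁴)(310)/450 = 1.8×10⁻⁴ mol L⁻¹
[Cl⁻] = (2.0×10⁻⁴)(140)/450 = 6.2×10⁻⁵ mol L⁻¹
Q = [Ag⁺][Cl⁻] = 1.1×10⁻⁸
Because Q > Ksp (1.1×10⁻⁸ vs 2.1×10⁻¹⁰), a precipitate of AgCl forms.

Yes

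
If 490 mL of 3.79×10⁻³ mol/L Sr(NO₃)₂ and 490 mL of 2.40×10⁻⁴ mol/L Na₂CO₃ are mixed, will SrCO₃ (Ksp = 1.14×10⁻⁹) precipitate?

Yes

The combined volume is 980 mL.
[Sr²⁺] = (3.79×10⁻³)(490)/980 = 1.90×10⁻³ mol/L
[CO₃²⁻] = (2.40×10⁻⁴)(490)/980 = 1.20×10⁻⁴ mol/L
Q = [Sr²⁺][CO₃²⁻] = 2.27×10⁻⁷
Q = 2.27×10⁻⁷ > Ksp = 1.14×10⁻⁹, so the solution is supersaturated and SrCO₃ precipitates.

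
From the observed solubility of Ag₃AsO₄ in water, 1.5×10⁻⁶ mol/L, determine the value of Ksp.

Ksp = 1.4×10⁻²²

Ag₃AsO₄(s) ⇌ 3 Ag⁺(aq) + AsO₄³⁻(aq)
Call the molar solubility s, so that [Ag⁺] = 3s and [AsO₄³⁻] = s.
Ksp = [Ag⁺]^3[AsO₄³⁻] = (3s)^3 · s = 27s^4
Ksp = 27 × (1.5×10⁻⁶)^4 = 1.4×10⁻²²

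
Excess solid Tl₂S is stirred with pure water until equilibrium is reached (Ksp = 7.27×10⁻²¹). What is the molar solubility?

1.22×10⁻⁷ M

Tl₂S(s) ⇌ 2 Tl⁺(aq) + S²⁻(aq)
With molar solubility s: [Tl⁺] = 2s, [S²⁻] = s.
Ksp = [Tl⁺]^2[S²⁻] = (2s)^2 · s = 4s^3
4s^3 = 7.27×10⁻²¹  ⇒  s^3 = 1.82×10⁻²¹
s = 1.22×10⁻⁷ mol/L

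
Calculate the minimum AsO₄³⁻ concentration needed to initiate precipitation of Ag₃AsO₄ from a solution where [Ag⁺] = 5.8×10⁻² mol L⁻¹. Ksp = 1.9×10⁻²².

Each salt precipitates once Q = Ksp for that salt.
Ag₃AsO₄(s) ⇌ 3 Ag⁺(aq) + AsO₄³⁻(aq)
Ksp = [Ag⁺]^3[AsO₄³⁻] = [AsO₄³⁻](5.8×10⁻²)^3
[AsO₄³⁻] = 1.9×10⁻²² / (5.8×10⁻²)^3 = 9.7×10⁻¹⁹
[AsO₄³⁻] = 9.7×10⁻¹⁹ mol L⁻¹

9.7×10⁻¹⁹ M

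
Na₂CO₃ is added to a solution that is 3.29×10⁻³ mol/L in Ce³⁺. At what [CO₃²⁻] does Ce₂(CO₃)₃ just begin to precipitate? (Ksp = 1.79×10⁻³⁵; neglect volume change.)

Each salt precipitates once Q = Ksp for that salt.
Ce₂(CO₃)₃(s) ⇌ 2 Ce³⁺(aq) + 3 CO₃²⁻(aq)
Ksp = [Ce³⁺]^2[CO₃²⁻]^3 = [CO₃²⁻]^3(3.29×10⁻³)^2
[CO₃²⁻]^3 = 1.79×10⁻³⁵ / (3.29×10⁻³)^2 = 1.65×10⁻³⁰
[CO₃²⁻] = 1.18×10⁻¹⁰ mol/L

1.18×10⁻¹⁰ M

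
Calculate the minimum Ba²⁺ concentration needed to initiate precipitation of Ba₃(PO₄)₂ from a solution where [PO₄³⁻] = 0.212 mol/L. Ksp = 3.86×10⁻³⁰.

4.41×10⁻¹⁰ M

Each salt precipitates once Q = Ksp for that salt.
Ba₃(PO₄)₂(s) ⇌ 3 Ba²⁺(aq) + 2 PO₄³⁻(aq)
Ksp = [Ba²⁺]^3[PO₄³⁻]^2 = [Ba²⁺]^3(0.212)^2
[Ba²⁺]^3 = 3.86×10⁻³⁰ / (0.212)^2 = 8.59×10⁻²⁹
[Ba²⁺] = 4.41×10⁻¹⁰ mol/L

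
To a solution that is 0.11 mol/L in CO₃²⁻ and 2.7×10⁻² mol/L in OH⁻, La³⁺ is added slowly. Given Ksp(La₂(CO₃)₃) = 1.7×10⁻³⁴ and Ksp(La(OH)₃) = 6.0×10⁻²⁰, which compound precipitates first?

Precipitation of each salt begins when its ion product equals Ksp.
For La₂(CO₃)₃: [La³⁺] = (Ksp/[CO₃²⁻]^3)^(1/2) = 3.6×10⁻¹⁶ mol/L
For La(OH)₃: [La³⁺] = (Ksp/[OH⁻]^3) = 3.0×10⁻¹⁵ mol/L
Since La₂(CO₃)₃ needs less La³⁺ to reach saturation, it precipitates first.

La₂(CO₃)₃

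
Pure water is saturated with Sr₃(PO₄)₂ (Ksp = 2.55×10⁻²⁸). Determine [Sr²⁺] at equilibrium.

3.56×10⁻⁶ M

Sr₃(PO₄)₂(s) ⇌ 3 Sr²⁺(aq) + 2 PO₄³⁻(aq)
For each mole of Sr₃(PO₄)₂ that dissolves per liter, [Sr²⁺] = 3s and [PO₄³⁻] = 2s; let s denote this solubility.
Ksp = [Sr²⁺]^3[PO₄³⁻]^2 = (3s)^3 · (2s)^2 = 108s^5 = 2.55×10⁻²⁸
s = 1.19×10⁻⁶ mol L⁻¹
[Sr²⁺] = 3s = 3.56×10⁻⁶ mol L⁻¹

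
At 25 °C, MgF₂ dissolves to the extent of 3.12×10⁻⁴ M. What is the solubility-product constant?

Ksp = 1.21×10⁻¹⁰

MgF₂(s) ⇌ Mg²⁺(aq) + 2 F⁻(aq)
Call the molar solubility s, so that [Mg²⁺] = s and [F⁻] = 2s.
Ksp = [Mg²⁺][F⁻]^2 = s · (2s)^2 = 4s^3
Ksp = 4 × (3.12×10⁻⁴)^3 = 1.21×10⁻¹⁰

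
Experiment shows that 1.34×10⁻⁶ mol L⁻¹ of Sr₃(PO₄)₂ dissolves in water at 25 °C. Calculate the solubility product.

Ksp = 4.67×10⁻²⁸

Sr₃(PO₄)₂(s) ⇌ 3 Sr²⁺(aq) + 2 PO₄³⁻(aq)
For each mole of Sr₃(PO₄)₂ that dissolves per liter, [Sr²⁺] = 3s and [PO₄³⁻] = 2s; let s denote this solubility.
Ksp = [Sr²⁺]^3[PO₄³⁻]^2 = (3s)^3 · (2s)^2 = 108s^5
Ksp = 108 × (1.34×10⁻⁶)^5 = 4.67×10⁻²⁸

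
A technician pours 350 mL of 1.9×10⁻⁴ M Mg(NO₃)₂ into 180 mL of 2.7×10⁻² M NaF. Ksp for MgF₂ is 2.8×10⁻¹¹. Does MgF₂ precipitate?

Total volume after mixing = 350 + 180 = 530 mL.
[Mg²⁺] = (1.9×10⁻⁴)(350)/530 = 1.3×10⁻⁴ M
[F⁻] = (2.7×10⁻²)(180)/530 = 9.2×10⁻³ M
Q = [Mg²⁺][F⁻]^2 = 1.1×10⁻⁸
Because Q > Ksp (1.1×10⁻⁸ vs 2.8×10⁻¹¹), a precipitate of MgF₂ forms.

Yes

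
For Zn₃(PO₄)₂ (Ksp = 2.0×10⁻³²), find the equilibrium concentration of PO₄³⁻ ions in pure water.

3.6×10⁻⁷ M

Zn₃(PO₄)₂(s) ⇌ 3 Zn²⁺(aq) + 2 PO₄³⁻(aq)
Call the molar solubility s, so that [Zn²⁺] = 3s and [PO₄³⁻] = 2s.
Ksp = [Zn²⁺]^3[PO₄³⁻]^2 = (3s)^3 · (2s)^2 = 108s^5 = 2.0×10⁻³²
s = 1.8×10⁻⁷ M
[PO₄³⁻] = 2s = 3.6×10⁻⁷ M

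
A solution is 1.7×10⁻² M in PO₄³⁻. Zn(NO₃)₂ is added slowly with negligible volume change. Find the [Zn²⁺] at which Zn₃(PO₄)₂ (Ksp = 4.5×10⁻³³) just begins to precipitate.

Precipitation of each salt begins when its ion product equals Ksp.
Zn₃(PO₄)₂(s) ⇌ 3 Zn²⁺(aq) + 2 PO₄³⁻(aq)
Ksp = [Zn²⁺]^3[PO₄³⁻]^2 = [Zn²⁺]^3(1.7×10⁻²)^2
[Zn²⁺]^3 = 4.5×10⁻³³ / (1.7×10⁻²)^2 = 1.6×10⁻²⁹
[Zn²⁺] = 2.5×10⁻¹⁰ M

2.5×10⁻¹⁰ M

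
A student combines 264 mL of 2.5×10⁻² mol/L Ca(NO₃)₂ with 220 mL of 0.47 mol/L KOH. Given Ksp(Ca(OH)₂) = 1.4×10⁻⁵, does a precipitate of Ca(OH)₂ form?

Yes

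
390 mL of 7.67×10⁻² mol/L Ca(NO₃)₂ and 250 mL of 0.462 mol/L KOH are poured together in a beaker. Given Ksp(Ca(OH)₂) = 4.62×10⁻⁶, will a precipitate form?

Yes

The combined volume is 640 mL.
[Ca²⁺] = (7.67×10⁻²)(390)/640 = 4.67×10⁻² mol/L
[OH⁻] = (0.462)(250)/640 = 0.180 mol/L
Q = [Ca²⁺][OH⁻]^2 = 1.52×10⁻³
Because Q > Ksp (1.52×10⁻³ vs 4.62×10⁻⁶), a precipitate of Ca(OH)₂ forms.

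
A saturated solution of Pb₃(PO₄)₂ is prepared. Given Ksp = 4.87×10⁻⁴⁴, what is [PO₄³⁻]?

Pb₃(PO₄)₂(s) ⇌ 3 Pb²⁺(aq) + 2 PO₄³⁻(aq)
Call the molar solubility s, so that [Pb²⁺] = 3s and [PO₄³⁻] = 2s.
Ksp = [Pb²⁺]^3[PO₄³⁻]^2 = (3s)^3 · (2s)^2 = 108s^5 = 4.87×10⁻⁴⁴
s = 8.53×10⁻¹⁰ M
[PO₄³⁻] = 2s = 1.71×10⁻⁹ M

1.71×10⁻⁹ M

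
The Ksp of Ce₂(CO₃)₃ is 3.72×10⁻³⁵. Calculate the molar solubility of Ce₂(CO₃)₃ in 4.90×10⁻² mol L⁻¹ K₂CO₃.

Ce₂(CO₃)₃(s) ⇌ 2 Ce³⁺(aq) + 3 CO₃²⁻(aq)
Let s be the solubility of Ce₂(CO₃)₃ here. The common ion gives [CO₃²⁻] ≈ 4.90×10⁻² mol L⁻¹, and [Ce³⁺] = 2s.
Ksp = [Ce³⁺]^2[CO₃²⁻]^3 = (2s)^2(4.90×10⁻²)^3
(2s)^2 = 3.72×10⁻³⁵ / (4.90×10⁻²)^3 = 3.16×10⁻³¹
s = 2.81×10⁻¹⁶ mol L⁻¹

2.81×10⁻¹⁶ M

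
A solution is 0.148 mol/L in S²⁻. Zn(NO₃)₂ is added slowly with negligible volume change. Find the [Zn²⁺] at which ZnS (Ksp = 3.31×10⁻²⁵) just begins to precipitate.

2.24×10⁻²⁴ M

The threshold for precipitation is Q = Ksp.
ZnS(s) ⇌ Zn²⁺(aq) + S²⁻(aq)
Ksp = [Zn²⁺][S²⁻] = [Zn²⁺](0.148)
[Zn²⁺] = 3.31×10⁻²⁵ / (0.148) = 2.24×10⁻²⁴
[Zn²⁺] = 2.24×10⁻²⁴ mol/L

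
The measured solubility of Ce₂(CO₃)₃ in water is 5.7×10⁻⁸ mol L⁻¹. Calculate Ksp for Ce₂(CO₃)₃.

Ce₂(CO₃)₃(s) ⇌ 2 Ce³⁺(aq) + 3 CO₃²⁻(aq)
For each mole of Ce₂(CO₃)₃ that dissolves per liter, [Ce³⁺] = 2s and [CO₃²⁻] = 3s; let s denote this solubility.
Ksp = [Ce³⁺]^2[CO₃²⁻]^3 = (2s)^2 · (3s)^3 = 108s^5
Ksp = 108 × (5.7×10⁻⁸)^5 = 6.5×10⁻³⁵

Ksp = 6.5×10⁻³⁵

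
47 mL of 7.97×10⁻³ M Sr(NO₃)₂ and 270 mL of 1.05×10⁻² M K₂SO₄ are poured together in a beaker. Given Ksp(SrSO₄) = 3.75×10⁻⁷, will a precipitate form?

Yes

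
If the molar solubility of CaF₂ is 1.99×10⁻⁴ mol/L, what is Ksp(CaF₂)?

Ksp = 3.15×10⁻¹¹

CaF₂(s) ⇌ Ca²⁺(aq) + 2 F⁻(aq)
If s mol/L of CaF₂ dissolves, [Ca²⁺] = s and [F⁻] = 2s.
Ksp = [Ca²⁺][F⁻]^2 = s · (2s)^2 = 4s^3
Ksp = 4 × (1.99×10⁻⁴)^3 = 3.15×10⁻¹¹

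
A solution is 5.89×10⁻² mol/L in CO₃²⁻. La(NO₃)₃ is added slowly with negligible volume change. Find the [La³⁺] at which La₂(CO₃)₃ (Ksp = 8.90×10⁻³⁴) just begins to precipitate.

Precipitation of each salt begins when its ion product equals Ksp.
La₂(CO₃)₃(s) ⇌ 2 La³⁺(aq) + 3 CO₃²⁻(aq)
Ksp = [La³⁺]^2[CO₃²⁻]^3 = [La³⁺]^2(5.89×10⁻²)^3
[La³⁺]^2 = 8.90×10⁻³⁴ / (5.89×10⁻²)^3 = 4.36×10⁻³⁰
[La³⁺] = 2.09×10⁻¹⁵ mol/L

2.09×10⁻¹⁵ M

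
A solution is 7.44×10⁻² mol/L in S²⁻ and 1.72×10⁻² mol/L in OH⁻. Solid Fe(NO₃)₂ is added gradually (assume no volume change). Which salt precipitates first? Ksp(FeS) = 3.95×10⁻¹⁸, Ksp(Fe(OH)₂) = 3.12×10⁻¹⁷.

Each salt precipitates once Q = Ksp for that salt.
For FeS: [Fe²⁺] = (Ksp/[S²⁻]) = 5.31×10⁻¹⁷ mol/L
For Fe(OH)₂: [Fe²⁺] = (Ksp/[OH⁻]^2) = 1.05×10⁻¹³ mol/L
The smaller threshold [Fe²⁺] is reached first, so FeS precipitates first.

FeS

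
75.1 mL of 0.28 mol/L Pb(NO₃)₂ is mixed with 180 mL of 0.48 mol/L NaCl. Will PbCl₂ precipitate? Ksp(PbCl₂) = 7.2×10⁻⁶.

Yes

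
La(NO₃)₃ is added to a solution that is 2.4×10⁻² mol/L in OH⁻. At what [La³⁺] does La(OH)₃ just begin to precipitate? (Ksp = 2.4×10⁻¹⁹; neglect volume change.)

Precipitation of each salt begins when its ion product equals Ksp.
La(OH)₃(s) ⇌ La³⁺(aq) + 3 OH⁻(aq)
Ksp = [La³⁺][OH⁻]^3 = [La³⁺](2.4×10⁻²)^3
[La³⁺] = 2.4×10⁻¹⁹ / (2.4×10⁻²)^3 = 1.7×10⁻¹⁴
[La³⁺] = 1.7×10⁻¹⁴ mol/L

1.7×10⁻¹⁴ M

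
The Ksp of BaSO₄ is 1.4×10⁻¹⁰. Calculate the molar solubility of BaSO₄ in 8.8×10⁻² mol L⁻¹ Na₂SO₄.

BaSO₄(s) ⇌ Ba²⁺(aq) + SO₄²⁻(aq)
Let s be the solubility of BaSO₄ here. The common ion gives [SO₄²⁻] ≈ 8.8×10⁻² mol L⁻¹, and [Ba²⁺] = s.
Ksp = [Ba²⁺][SO₄²⁻] = s(8.8×10⁻²)
s = 1.4×10⁻¹⁰ / (8.8×10⁻²) = 1.6×10⁻⁹
s = 1.6×10⁻⁹ mol L⁻¹

1.6×10⁻⁹ M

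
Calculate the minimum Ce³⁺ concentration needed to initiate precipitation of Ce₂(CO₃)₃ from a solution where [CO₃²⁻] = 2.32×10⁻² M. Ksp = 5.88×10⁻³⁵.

Each salt precipitates once Q = Ksp for that salt.
Ce₂(CO₃)₃(s) ⇌ 2 Ce³⁺(aq) + 3 CO₃²⁻(aq)
Ksp = [Ce³⁺]^2[CO₃²⁻]^3 = [Ce³⁺]^2(2.32×10⁻²)^3
[Ce³⁺]^2 = 5.88×10⁻³⁵ / (2.32×10⁻²)^3 = 4.71×10⁻³⁰
[Ce³⁺] = 2.17×10⁻¹⁵ M

2.17×10⁻¹⁵ M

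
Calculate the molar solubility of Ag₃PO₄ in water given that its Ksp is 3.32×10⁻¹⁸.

Ag₃PO₄(s) ⇌ 3 Ag⁺(aq) + PO₄³⁻(aq)
For each mole of Ag₃PO₄ that dissolves per liter, [Ag⁺] = 3s and [PO₄³⁻] = s; let s denote this solubility.
Ksp = [Ag⁺]^3[PO₄³⁻] = (3s)^3 · s = 27s^4
27s^4 = 3.32×10⁻¹⁸  ⇒  s^4 = 1.23×10⁻¹⁹
s = (1.23×10⁻¹⁹)^(1/4) = 1.87×10⁻⁵ mol/L

1.87×10⁻⁵ M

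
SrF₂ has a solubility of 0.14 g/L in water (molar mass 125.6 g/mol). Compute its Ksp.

Ksp = 5.5×10⁻⁹

s = (0.14 g L⁻¹)/(125.6 g mol⁻¹) = 1.115×10⁻³ M
SrF₂(s) ⇌ Sr²⁺(aq) + 2 F⁻(aq)
For each mole of SrF₂ that dissolves per liter, [Sr²⁺] = s and [F⁻] = 2s; let s denote this solubility.
Ksp = [Sr²⁺][F⁻]^2 = s · (2s)^2 = 4s^3
Ksp = 4 × (1.115×10⁻³)^3 = 5.5×10⁻⁹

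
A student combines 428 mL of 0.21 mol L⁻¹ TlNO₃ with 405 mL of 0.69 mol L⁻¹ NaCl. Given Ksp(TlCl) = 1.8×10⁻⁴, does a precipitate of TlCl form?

Yes

Total volume after mixing = 428 + 405 = 833 mL.
[Tl⁺] = (0.21)(428)/833 = 0.11 mol L⁻¹
[Cl⁻] = (0.69)(405)/833 = 0.34 mol L⁻¹
Q = [Tl⁺][Cl⁻] = 3.6×10⁻²
Since Q (3.6×10⁻²) exceeds Ksp (1.8×10⁻⁴), TlCl will precipitate.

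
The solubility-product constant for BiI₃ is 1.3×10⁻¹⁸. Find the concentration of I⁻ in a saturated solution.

4.4×10⁻⁵ M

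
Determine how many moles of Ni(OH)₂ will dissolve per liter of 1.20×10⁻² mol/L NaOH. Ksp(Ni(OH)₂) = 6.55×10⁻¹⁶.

Ni(OH)₂(s) ⇌ Ni²⁺(aq) + 2 OH⁻(aq)
The solution already contains OH⁻ at 1.20×10⁻² mol/L. Let s be the molar solubility of Ni(OH)₂.
[OH⁻] ≈ 1.20×10⁻² mol/L (common ion dominates); [Ni²⁺] = s.
Ksp = [Ni²⁺][OH⁻]^2 = s(1.20×10⁻²)^2
s = 6.55×10⁻¹⁶ / (1.20×10⁻²)^2 = 4.55×10⁻¹²
s = 4.55×10⁻¹² mol/L

4.55×10⁻¹² M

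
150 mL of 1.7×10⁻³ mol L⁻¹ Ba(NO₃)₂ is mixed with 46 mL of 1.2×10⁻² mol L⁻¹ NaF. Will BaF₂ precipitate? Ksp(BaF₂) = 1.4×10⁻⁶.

No

The combined volume is 196 mL.
[Ba²⁺] = (1.7×10⁻³)(150)/196 = 1.3×10⁻³ mol L⁻¹
[F⁻] = (1.2×10⁻²)(46)/196 = 2.8×10⁻³ mol L⁻¹
Q = [Ba²⁺][F⁻]^2 = 1.0×10⁻⁸
Q < Ksp (1.0×10⁻⁸ vs 1.4×10⁻⁶); the solution remains unsaturated and no precipitate forms.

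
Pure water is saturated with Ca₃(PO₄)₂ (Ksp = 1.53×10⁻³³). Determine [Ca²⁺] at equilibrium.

3.22×10⁻⁷ M

Ca₃(PO₄)₂(s) ⇌ 3 Ca²⁺(aq) + 2 PO₄³⁻(aq)
Call the molar solubility s, so that [Ca²⁺] = 3s and [PO₄³⁻] = 2s.
Ksp = [Ca²⁺]^3[PO₄³⁻]^2 = (3s)^3 · (2s)^2 = 108s^5 = 1.53×10⁻³³
s = 1.07×10⁻⁷ mol L⁻¹
[Ca²⁺] = 3s = 3.22×10⁻⁷ mol L⁻¹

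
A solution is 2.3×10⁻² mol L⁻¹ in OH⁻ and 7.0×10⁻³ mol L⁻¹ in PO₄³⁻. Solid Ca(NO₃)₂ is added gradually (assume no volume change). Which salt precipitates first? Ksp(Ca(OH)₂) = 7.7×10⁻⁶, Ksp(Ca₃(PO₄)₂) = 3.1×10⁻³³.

Precipitation begins when Q = Ksp.
For Ca(OH)₂: [Ca²⁺] = (Ksp/[OH⁻]^2) = 1.5×10⁻² mol L⁻¹
For Ca₃(PO₄)₂: [Ca²⁺] = (Ksp/[PO₄³⁻]^2)^(1/3) = 4.0×10⁻¹⁰ mol L⁻¹
The smaller threshold [Ca²⁺] is reached first, so Ca₃(PO₄)₂ precipitates first.

Ca₃(PO₄)₂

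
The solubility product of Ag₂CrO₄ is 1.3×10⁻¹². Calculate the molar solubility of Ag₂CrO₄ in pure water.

Ag₂CrO₄(s) ⇌ 2 Ag⁺(aq) + CrO₄²⁻(aq)
If s mol/L of Ag₂CrO₄ dissolves, [Ag⁺] = 2s and [CrO₄²⁻] = s.
Ksp = [Ag⁺]^2[CrO₄²⁻] = (2s)^2 · s = 4s^3
4s^3 = 1.3×10⁻¹²  ⇒  s^3 = 3.3×10⁻¹³
Taking the 3rd root, s = 6.9×10⁻⁵ mol/L.

6.9×10⁻⁵ M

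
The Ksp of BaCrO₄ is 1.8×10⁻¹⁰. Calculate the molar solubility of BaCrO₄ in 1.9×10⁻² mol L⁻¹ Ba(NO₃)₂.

BaCrO₄(s) ⇌ Ba²⁺(aq) + CrO₄²⁻(aq)
Ba²⁺ is already present at 1.9×10⁻² mol L⁻¹. If s mol/L of BaCrO₄ dissolves, [CrO₄²⁻] = s while [Ba²⁺] ≈ 1.9×10⁻² mol L⁻¹.
Ksp = [Ba²⁺][CrO₄²⁻] = (1.9×10⁻²)s
s = 1.8×10⁻¹⁰ / (1.9×10⁻²) = 9.5×10⁻⁹
s = 9.5×10⁻⁹ mol L⁻¹

9.5×10⁻⁹ M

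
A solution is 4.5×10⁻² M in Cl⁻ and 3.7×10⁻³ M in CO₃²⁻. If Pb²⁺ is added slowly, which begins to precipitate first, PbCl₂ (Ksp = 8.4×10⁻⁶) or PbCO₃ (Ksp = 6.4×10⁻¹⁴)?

PbCO₃

Each salt precipitates once Q = Ksp for that salt.
For PbCl₂: [Pb²⁺] = (Ksp/[Cl⁻]^2) = 4.1×10⁻³ M
For PbCO₃: [Pb²⁺] = (Ksp/[CO₃²⁻]) = 1.7×10⁻¹¹ M
The smaller threshold [Pb²⁺] is reached first, so PbCO₃ precipitates first.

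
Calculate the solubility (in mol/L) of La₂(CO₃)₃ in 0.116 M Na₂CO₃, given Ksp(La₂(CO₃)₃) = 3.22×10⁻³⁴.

La₂(CO₃)₃(s) ⇌ 2 La³⁺(aq) + 3 CO₃²⁻(aq)
CO₃²⁻ is already present at 0.116 M. If s mol/L of La₂(CO₃)₃ dissolves, [La³⁺] = 2s while [CO₃²⁻] ≈ 0.116 M.
Ksp = [La³⁺]^2[CO₃²⁻]^3 = (2s)^2(0.116)^3
(2s)^2 = 3.22×10⁻³⁴ / (0.116)^3 = 2.06×10⁻³¹
s = 2.27×10⁻¹⁶ M

2.27×10⁻¹⁶ M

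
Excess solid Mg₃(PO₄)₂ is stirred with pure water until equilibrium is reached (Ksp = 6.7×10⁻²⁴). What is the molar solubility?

Mg₃(PO₄)₂(s) ⇌ 3 Mg²⁺(aq) + 2 PO₄³⁻(aq)
For each mole of Mg₃(PO₄)₂ that dissolves per liter, [Mg²⁺] = 3s and [PO₄³⁻] = 2s; let s denote this solubility.
Ksp = [Mg²⁺]^3[PO₄³⁻]^2 = (3s)^3 · (2s)^2 = 108s^5
108s^5 = 6.7×10⁻²⁴  ⇒  s^5 = 6.2×10⁻²⁶
s = 9.1×10⁻⁶ mol L⁻¹

9.1×10⁻⁶ M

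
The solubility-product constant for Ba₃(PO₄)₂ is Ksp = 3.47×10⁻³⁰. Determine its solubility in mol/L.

5.03×10⁻⁷ M

Ba₃(PO₄)₂(s) ⇌ 3 Ba²⁺(aq) + 2 PO₄³⁻(aq)
For each mole of Ba₃(PO₄)₂ that dissolves per liter, [Ba²⁺] = 3s and [PO₄³⁻] = 2s; let s denote this solubility.
Ksp = [Ba²⁺]^3[PO₄³⁻]^2 = (3s)^3 · (2s)^2 = 108s^5
108s^5 = 3.47×10⁻³⁰  ⇒  s^5 = 3.21×10⁻³²
s = 5.03×10⁻⁷ mol/L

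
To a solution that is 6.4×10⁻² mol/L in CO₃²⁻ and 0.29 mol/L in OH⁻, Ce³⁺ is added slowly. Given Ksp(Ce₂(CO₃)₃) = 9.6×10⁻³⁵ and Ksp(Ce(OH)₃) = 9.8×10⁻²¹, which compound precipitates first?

Precipitation of each salt begins when its ion product equals Ksp.
For Ce₂(CO₃)₃: [Ce³⁺] = (Ksp/[CO₃²⁻]^3)^(1/2) = 6.1×10⁻¹⁶ mol/L
For Ce(OH)₃: [Ce³⁺] = (Ksp/[OH⁻]^3) = 4.0×10⁻¹⁹ mol/L
Since Ce(OH)₃ needs less Ce³⁺ to reach saturation, it precipitates first.

Ce(OH)₃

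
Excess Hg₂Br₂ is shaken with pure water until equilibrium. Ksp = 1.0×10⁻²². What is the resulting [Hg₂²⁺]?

Hg₂Br₂(s) ⇌ Hg₂²⁺(aq) + 2 Br⁻(aq)
Call the molar solubility s, so that [Hg₂²⁺] = s and [Br⁻] = 2s.
Ksp = [Hg₂²⁺][Br⁻]^2 = s · (2s)^2 = 4s^3 = 1.0×10⁻²²
s = 2.9×10⁻⁸ mol L⁻¹
[Hg₂²⁺] = s = 2.9×10⁻⁸ mol L⁻¹

2.9×10⁻⁸ M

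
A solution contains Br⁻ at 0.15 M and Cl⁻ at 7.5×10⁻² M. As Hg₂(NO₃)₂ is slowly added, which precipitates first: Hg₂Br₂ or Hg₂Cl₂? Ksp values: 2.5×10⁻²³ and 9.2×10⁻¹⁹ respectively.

Precipitation begins when Q = Ksp.
For Hg₂Br₂: [Hg₂²⁺] = (Ksp/[Br⁻]^2) = 1.1×10⁻²¹ M
For Hg₂Cl₂: [Hg₂²⁺] = (Ksp/[Cl⁻]^2) = 1.6×10⁻¹⁶ M
Since Hg₂Br₂ needs less Hg₂²⁺ to reach saturation, it precipitates first.

Hg₂Br₂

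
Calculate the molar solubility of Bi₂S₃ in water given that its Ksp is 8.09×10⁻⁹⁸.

1.50×10⁻²⁰ M

Bi₂S₃(s) ⇌ 2 Bi³⁺(aq) + 3 S²⁻(aq)
If s mol/L of Bi₂S₃ dissolves, [Bi³⁺] = 2s and [S²⁻] = 3s.
Ksp = [Bi³⁺]^2[S²⁻]^3 = (2s)^2 · (3s)^3 = 108s^5
108s^5 = 8.09×10⁻⁹⁸  ⇒  s^5 = 7.49×10⁻¹⁰⁰
s = (7.49×10⁻¹⁰⁰)^(1/5) = 1.50×10⁻²⁰ mol/L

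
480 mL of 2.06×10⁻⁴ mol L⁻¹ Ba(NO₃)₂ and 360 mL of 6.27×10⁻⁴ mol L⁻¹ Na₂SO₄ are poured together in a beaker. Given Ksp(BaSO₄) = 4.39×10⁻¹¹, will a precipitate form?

Yes

The combined volume is 840 mL.
[Ba²⁺] = (2.06×10⁻⁴)(480)/840 = 1.18×10⁻⁴ mol L⁻¹
[SO₄²⁻] = (6.27×10⁻⁴)(360)/840 = 2.69×10⁻⁴ mol L⁻¹
Q = [Ba²⁺][SO₄²⁻] = 3.16×10⁻⁸
Because Q > Ksp (3.16×10⁻⁸ vs 4.39×10⁻¹¹), a precipitate of BaSO₄ forms.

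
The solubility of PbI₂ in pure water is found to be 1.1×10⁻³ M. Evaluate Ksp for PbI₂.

Ksp = 5.3×10⁻⁹

PbI₂(s) ⇌ Pb²⁺(aq) + 2 I⁻(aq)
Let s be the molar solubility. Then [Pb²⁺] = s and [I⁻] = 2s.
Ksp = [Pb²⁺][I⁻]^2 = s · (2s)^2 = 4s^3
Ksp = 4 × (1.1×10⁻³)^3 = 5.3×10⁻⁹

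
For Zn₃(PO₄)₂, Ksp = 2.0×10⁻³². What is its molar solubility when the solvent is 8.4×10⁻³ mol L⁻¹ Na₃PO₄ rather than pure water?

Zn₃(PO₄)₂(s) ⇌ 3 Zn²⁺(aq) + 2 PO₄³⁻(aq)
PO₄³⁻ is already present at 8.4×10⁻³ mol L⁻¹. If s mol/L of Zn₃(PO₄)₂ dissolves, [Zn²⁺] = 3s while [PO₄³⁻] ≈ 8.4×10⁻³ mol L⁻¹.
Ksp = [Zn²⁺]^3[PO₄³⁻]^2 = (3s)^3(8.4×10⁻³)^2
(3s)^3 = 2.0×10⁻³² / (8.4×10⁻³)^2 = 2.8×10⁻²⁸
s = 2.2×10⁻¹⁰ mol L⁻¹

2.2×10⁻¹⁰ M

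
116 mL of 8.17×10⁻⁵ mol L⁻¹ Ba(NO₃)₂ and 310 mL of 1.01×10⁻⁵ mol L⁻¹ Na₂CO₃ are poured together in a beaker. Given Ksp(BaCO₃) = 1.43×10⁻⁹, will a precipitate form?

No

After mixing, V = 116 mL + 310 mL = 426 mL.
[Ba²⁺] = (8.17×10⁻⁵)(116)/426 = 2.22×10⁻⁵ mol L⁻¹
[CO₃²⁻] = (1.01×10⁻⁵)(310)/426 = 7.35×10⁻⁶ mol L⁻¹
Q = [Ba²⁺][CO₃²⁻] = 1.64×10⁻¹⁰
Q < Ksp (1.64×10⁻¹⁰ vs 1.43×10⁻⁹); the solution remains unsaturated and no precipitate forms.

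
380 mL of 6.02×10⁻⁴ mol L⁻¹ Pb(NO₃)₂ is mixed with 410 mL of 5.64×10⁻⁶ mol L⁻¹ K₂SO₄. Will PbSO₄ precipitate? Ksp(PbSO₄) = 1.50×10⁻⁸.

No

After mixing, V = 380 mL + 410 mL = 790 mL.
[Pb²⁺] = (6.02×10⁻⁴)(380)/790 = 2.90×10⁻⁴ mol L⁻¹
[SO₄²⁻] = (5.64×10⁻⁶)(410)/790 = 2.93×10⁻⁶ mol L⁻¹
Q = [Pb²⁺][SO₄²⁻] = 8.48×10⁻¹⁰
Q < Ksp (8.48×10⁻¹⁰ vs 1.50×10⁻⁸); the solution remains unsaturated and no precipitate forms.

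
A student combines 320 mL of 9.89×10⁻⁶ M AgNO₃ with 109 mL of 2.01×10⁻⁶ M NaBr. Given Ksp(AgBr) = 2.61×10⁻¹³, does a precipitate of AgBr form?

Yes

The combined volume is 429 mL.
[Ag⁺] = (9.89×10⁻⁶)(320)/429 = 7.38×10⁻⁶ M
[Br⁻] = (2.01×10⁻⁶)(109)/429 = 5.11×10⁻⁷ M
Q = [Ag⁺][Br⁻] = 3.77×10⁻¹²
Since Q (3.77×10⁻¹²) exceeds Ksp (2.61×10⁻¹³), AgBr will precipitate.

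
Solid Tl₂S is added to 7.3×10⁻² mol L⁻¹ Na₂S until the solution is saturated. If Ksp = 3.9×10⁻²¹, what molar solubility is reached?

1.2×10⁻¹⁰ M

Tl₂S(s) ⇌ 2 Tl⁺(aq) + S²⁻(aq)
Let s be the solubility of Tl₂S here. The common ion gives [S²⁻] ≈ 7.3×10⁻² mol L⁻¹, and [Tl⁺] = 2s.
Ksp = [Tl⁺]^2[S²⁻] = (2s)^2(7.3×10⁻²)
(2s)^2 = 3.9×10⁻²¹ / (7.3×10⁻²) = 5.3×10⁻²⁰
s = 1.2×10⁻¹⁰ mol L⁻¹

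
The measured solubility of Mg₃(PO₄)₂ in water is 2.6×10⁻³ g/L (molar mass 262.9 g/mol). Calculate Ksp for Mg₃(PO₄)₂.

Ksp = 1.0×10⁻²³

Convert to molarity: s = 2.6×10⁻³ / 262.9 = 9.890×10⁻⁶ mol/L
Mg₃(PO₄)₂(s) ⇌ 3 Mg²⁺(aq) + 2 PO₄³⁻(aq)
For each mole of Mg₃(PO₄)₂ that dissolves per liter, [Mg²⁺] = 3s and [PO₄³⁻] = 2s; let s denote this solubility.
Ksp = [Mg²⁺]^3[PO₄³⁻]^2 = (3s)^3 · (2s)^2 = 108s^5
Ksp = 108 × (9.890×10⁻⁶)^5 = 1.0×10⁻²³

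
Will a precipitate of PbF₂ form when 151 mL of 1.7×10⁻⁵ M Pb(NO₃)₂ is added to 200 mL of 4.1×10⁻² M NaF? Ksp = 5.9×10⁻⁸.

No

The combined volume is 351 mL.
[Pb²⁺] = (1.7×10⁻⁵)(151)/351 = 7.3×10⁻⁶ M
[F⁻] = (4.1×10⁻²)(200)/351 = 2.3×10⁻² M
Q = [Pb²⁺][F⁻]^2 = 4.0×10⁻⁹
Q < Ksp (4.0×10⁻⁹ vs 5.9×10⁻⁸); the solution remains unsaturated and no precipitate forms.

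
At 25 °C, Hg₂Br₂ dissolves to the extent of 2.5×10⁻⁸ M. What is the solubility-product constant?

Hg₂Br₂(s) ⇌ Hg₂²⁺(aq) + 2 Br⁻(aq)
Let s be the molar solubility. Then [Hg₂²⁺] = s and [Br⁻] = 2s.
Ksp = [Hg₂²⁺][Br⁻]^2 = s · (2s)^2 = 4s^3
Ksp = 4 × (2.5×10⁻⁸)^3 = 6.3×10⁻²³

Ksp = 6.3×10⁻²³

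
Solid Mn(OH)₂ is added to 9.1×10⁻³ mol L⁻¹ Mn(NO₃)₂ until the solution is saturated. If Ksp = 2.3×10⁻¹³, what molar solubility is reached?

Mn(OH)₂(s) ⇌ Mn²⁺(aq) + 2 OH⁻(aq)
The solution already contains Mn²⁺ at 9.1×10⁻³ mol L⁻¹. Let s be the molar solubility of Mn(OH)₂.
[Mn²⁺] ≈ 9.1×10⁻³ mol L⁻¹ (common ion dominates); [OH⁻] = 2s.
Ksp = [Mn²⁺][OH⁻]^2 = (9.1×10⁻³)(2s)^2
(2s)^2 = 2.3×10⁻¹³ / (9.1×10⁻³) = 2.5×10⁻¹¹
s = 2.5×10⁻⁶ mol L⁻¹

2.5×10⁻⁶ M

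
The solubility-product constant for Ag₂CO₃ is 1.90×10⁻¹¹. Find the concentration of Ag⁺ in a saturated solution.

3.36×10⁻⁴ M

Ag₂CO₃(s) ⇌ 2 Ag⁺(aq) + CO₃²⁻(aq)
For each mole of Ag₂CO₃ that dissolves per liter, [Ag⁺] = 2s and [CO₃²⁻] = s; let s denote this solubility.
Ksp = [Ag⁺]^2[CO₃²⁻] = (2s)^2 · s = 4s^3 = 1.90×10⁻¹¹
s = 1.68×10⁻⁴ M
[Ag⁺] = 2s = 3.36×10⁻⁴ M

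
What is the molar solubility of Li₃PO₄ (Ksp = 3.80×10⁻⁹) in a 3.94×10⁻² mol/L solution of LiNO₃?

6.21×10⁻⁵ M

Li₃PO₄(s) ⇌ 3 Li⁺(aq) + PO₄³⁻(aq)
With Li⁺ already at 3.94×10⁻² mol/L and s small, take [Li⁺] ≈ 3.94×10⁻² mol/L and [PO₄³⁻] = s.
Ksp = [Li⁺]^3[PO₄³⁻] = (3.94×10⁻²)^3s
s = 3.80×10⁻⁹ / (3.94×10⁻²)^3 = 6.21×10⁻⁵
s = 6.21×10⁻⁵ mol/L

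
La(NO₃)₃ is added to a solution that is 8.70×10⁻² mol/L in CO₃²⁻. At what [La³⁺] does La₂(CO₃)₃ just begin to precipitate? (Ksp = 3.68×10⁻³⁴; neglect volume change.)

Precipitation of each salt begins when its ion product equals Ksp.
La₂(CO₃)₃(s) ⇌ 2 La³⁺(aq) + 3 CO₃²⁻(aq)
Ksp = [La³⁺]^2[CO₃²⁻]^3 = [La³⁺]^2(8.70×10⁻²)^3
[La³⁺]^2 = 3.68×10⁻³⁴ / (8.70×10⁻²)^3 = 5.59×10⁻³¹
[La³⁺] = 7.48×10⁻¹⁶ mol/L

7.48×10⁻¹⁶ M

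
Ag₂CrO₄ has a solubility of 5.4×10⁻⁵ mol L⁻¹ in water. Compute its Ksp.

Ag₂CrO₄(s) ⇌ 2 Ag⁺(aq) + CrO₄²⁻(aq)
Call the molar solubility s, so that [Ag⁺] = 2s and [CrO₄²⁻] = s.
Ksp = [Ag⁺]^2[CrO₄²⁻] = (2s)^2 · s = 4s^3
Ksp = 4 × (5.4×10⁻⁵)^3 = 6.3×10⁻¹³

Ksp = 6.3×10⁻¹³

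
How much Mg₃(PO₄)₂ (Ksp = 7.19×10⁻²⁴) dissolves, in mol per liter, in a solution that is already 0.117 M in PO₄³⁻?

2.69×10⁻⁸ M

Mg₃(PO₄)₂(s) ⇌ 3 Mg²⁺(aq) + 2 PO₄³⁻(aq)
The solution already contains PO₄³⁻ at 0.117 M. Let s be the molar solubility of Mg₃(PO₄)₂.
[PO₄³⁻] ≈ 0.117 M (common ion dominates); [Mg²⁺] = 3s.
Ksp = [Mg²⁺]^3[PO₄³⁻]^2 = (3s)^3(0.117)^2
(3s)^3 = 7.19×10⁻²⁴ / (0.117)^2 = 5.25×10⁻²²
s = 2.69×10⁻⁸ M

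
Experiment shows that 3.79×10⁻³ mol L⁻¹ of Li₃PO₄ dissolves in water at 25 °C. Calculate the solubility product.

Ksp = 5.57×10⁻⁹

Li₃PO₄(s) ⇌ 3 Li⁺(aq) + PO₄³⁻(aq)
With molar solubility s: [Li⁺] = 3s, [PO₄³⁻] = s.
Ksp = [Li⁺]^3[PO₄³⁻] = (3s)^3 · s = 27s^4
Ksp = 27 × (3.79×10⁻³)^4 = 5.57×10⁻⁹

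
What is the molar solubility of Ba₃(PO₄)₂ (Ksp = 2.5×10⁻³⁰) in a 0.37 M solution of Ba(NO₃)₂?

Ba₃(PO₄)₂(s) ⇌ 3 Ba²⁺(aq) + 2 PO₄³⁻(aq)
Let s be the solubility of Ba₃(PO₄)₂ here. The common ion gives [Ba²⁺] ≈ 0.37 M, and [PO₄³⁻] = 2s.
Ksp = [Ba²⁺]^3[PO₄³⁻]^2 = (0.37)^3(2s)^2
(2s)^2 = 2.5×10⁻³⁰ / (0.37)^3 = 4.9×10⁻²⁹
s = 3.5×10⁻¹⁵ M

3.5×10⁻¹⁵ M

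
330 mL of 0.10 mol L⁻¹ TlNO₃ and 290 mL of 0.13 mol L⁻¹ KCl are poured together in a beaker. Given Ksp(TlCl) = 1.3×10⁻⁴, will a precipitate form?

Yes

The combined volume is 620 mL.
[Tl⁺] = (0.10)(330)/620 = 5.3×10⁻² mol L⁻¹
[Cl⁻] = (0.13)(290)/620 = 6.1×10⁻² mol L⁻¹
Q = [Tl⁺][Cl⁻] = 3.2×10⁻³
Because Q > Ksp (3.2×10⁻³ vs 1.3×10⁻⁴), a precipitate of TlCl forms.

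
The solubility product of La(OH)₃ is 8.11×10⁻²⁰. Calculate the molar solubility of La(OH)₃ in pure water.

7.40×10⁻⁶ M

La(OH)₃(s) ⇌ La³⁺(aq) + 3 OH⁻(aq)
Call the molar solubility s, so that [La³⁺] = s and [OH⁻] = 3s.
Ksp = [La³⁺][OH⁻]^3 = s · (3s)^3 = 27s^4
27s^4 = 8.11×10⁻²⁰  ⇒  s^4 = 3.00×10⁻²¹
s = (3.00×10⁻²¹)^(1/4) = 7.40×10⁻⁶ mol/L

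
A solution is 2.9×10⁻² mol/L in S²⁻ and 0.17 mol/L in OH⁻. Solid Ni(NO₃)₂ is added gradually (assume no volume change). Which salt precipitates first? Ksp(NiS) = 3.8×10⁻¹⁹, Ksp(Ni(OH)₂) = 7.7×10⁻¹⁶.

NiS

The threshold for precipitation is Q = Ksp.
For NiS: [Ni²⁺] = (Ksp/[S²⁻]) = 1.3×10⁻¹⁷ mol/L
For Ni(OH)₂: [Ni²⁺] = (Ksp/[OH⁻]^2) = 2.7×10⁻¹⁴ mol/L
NiS requires the lower [Ni²⁺], so it precipitates first.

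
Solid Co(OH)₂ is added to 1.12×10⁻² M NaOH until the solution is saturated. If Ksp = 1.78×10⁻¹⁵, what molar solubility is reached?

Co(OH)₂(s) ⇌ Co²⁺(aq) + 2 OH⁻(aq)
Let s be the solubility of Co(OH)₂ here. The common ion gives [OH⁻] ≈ 1.12×10⁻² M, and [Co²⁺] = s.
Ksp = [Co²⁺][OH⁻]^2 = s(1.12×10⁻²)^2
s = 1.78×10⁻¹⁵ / (1.12×10⁻²)^2 = 1.42×10⁻¹¹
s = 1.42×10⁻¹¹ M

1.42×10⁻¹¹ M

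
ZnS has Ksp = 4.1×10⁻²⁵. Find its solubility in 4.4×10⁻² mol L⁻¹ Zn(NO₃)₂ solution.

ZnS(s) ⇌ Zn²⁺(aq) + S²⁻(aq)
The solution already contains Zn²⁺ at 4.4×10⁻² mol L⁻¹. Let s be the molar solubility of ZnS.
[Zn²⁺] ≈ 4.4×10⁻² mol L⁻¹ (common ion dominates); [S²⁻] = s.
Ksp = [Zn²⁺][S²⁻] = (4.4×10⁻²)s
s = 4.1×10⁻²⁵ / (4.4×10⁻²) = 9.3×10⁻²⁴
s = 9.3×10⁻²⁴ mol L⁻¹

9.3×10⁻²⁴ M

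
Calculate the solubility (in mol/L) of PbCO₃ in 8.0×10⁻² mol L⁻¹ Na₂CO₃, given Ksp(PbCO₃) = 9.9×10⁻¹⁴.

1.2×10⁻¹² M

PbCO₃(s) ⇌ Pb²⁺(aq) + CO₃²⁻(aq)
Let s be the solubility of PbCO₃ here. The common ion gives [CO₃²⁻] ≈ 8.0×10⁻² mol L⁻¹, and [Pb²⁺] = s.
Ksp = [Pb²⁺][CO₃²⁻] = s(8.0×10⁻²)
s = 9.9×10⁻¹⁴ / (8.0×10⁻²) = 1.2×10⁻¹²
s = 1.2×10⁻¹² mol L⁻¹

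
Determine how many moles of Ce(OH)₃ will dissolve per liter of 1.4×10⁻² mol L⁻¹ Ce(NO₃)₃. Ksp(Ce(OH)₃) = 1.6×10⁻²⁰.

Ce(OH)₃(s) ⇌ Ce³⁺(aq) + 3 OH⁻(aq)
The solution already contains Ce³⁺ at 1.4×10⁻² mol L⁻¹. Let s be the molar solubility of Ce(OH)₃.
[Ce³⁺] ≈ 1.4×10⁻² mol L⁻¹ (common ion dominates); [OH⁻] = 3s.
Ksp = [Ce³⁺][OH⁻]^3 = (1.4×10⁻²)(3s)^3
(3s)^3 = 1.6×10⁻²⁰ / (1.4×10⁻²) = 1.1×10⁻¹⁸
s = 3.5×10⁻⁷ mol L⁻¹

3.5×10⁻⁷ M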